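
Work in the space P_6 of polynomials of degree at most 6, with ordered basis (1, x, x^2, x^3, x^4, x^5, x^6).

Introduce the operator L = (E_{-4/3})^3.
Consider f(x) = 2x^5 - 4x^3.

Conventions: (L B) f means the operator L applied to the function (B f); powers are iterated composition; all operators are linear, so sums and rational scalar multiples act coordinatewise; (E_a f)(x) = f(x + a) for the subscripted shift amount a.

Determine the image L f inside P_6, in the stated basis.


E_{-4/3} f = 2x^5 - (40/3)x^4 + (284/9)x^3 - (848/27)x^2 + (832/81)x + 256/243
E_{-4/3} E_{-4/3} f = 2x^5 - (80/3)x^4 + (1244/9)x^3 - (9376/27)x^2 + (34048/81)x - 47104/243
E_{-4/3} E_{-4/3} E_{-4/3} f = 2x^5 - 40x^4 + 316x^3 - 1232x^2 + 2368x - 1792

the image equals g(x) = 2x^5 - 40x^4 + 316x^3 - 1232x^2 + 2368x - 1792


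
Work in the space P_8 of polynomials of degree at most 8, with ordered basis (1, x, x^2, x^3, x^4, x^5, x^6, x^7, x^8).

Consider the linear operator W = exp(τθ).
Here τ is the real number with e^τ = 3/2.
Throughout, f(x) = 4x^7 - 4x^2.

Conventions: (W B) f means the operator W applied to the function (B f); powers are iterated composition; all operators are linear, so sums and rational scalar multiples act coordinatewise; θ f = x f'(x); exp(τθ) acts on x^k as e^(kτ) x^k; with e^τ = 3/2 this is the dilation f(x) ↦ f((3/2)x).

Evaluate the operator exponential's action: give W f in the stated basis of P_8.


exp(τθ) x^k = e^(kτ) x^k; with e^τ = 3/2 this sends x^k to (3/2)^k x^k
x^2 ↦ 9/4 x^2
x^7 ↦ 2187/128 x^7
applying this coordinatewise to f: exp(τθ) f = (2187/32)x^7 - 9x^2

g(x) = (2187/32)x^7 - 9x^2


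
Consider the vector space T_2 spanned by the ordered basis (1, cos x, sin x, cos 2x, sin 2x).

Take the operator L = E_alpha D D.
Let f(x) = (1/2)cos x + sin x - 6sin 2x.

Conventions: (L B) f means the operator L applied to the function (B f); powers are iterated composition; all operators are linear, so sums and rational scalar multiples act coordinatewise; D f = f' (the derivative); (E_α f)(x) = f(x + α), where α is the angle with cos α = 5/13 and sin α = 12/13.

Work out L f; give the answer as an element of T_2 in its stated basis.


the result is g(x) = -(29/26)cos x + (1/13)sin x + (2880/169)cos 2x - (2856/169)sin 2x

D f = cos x - (1/2)sin x - 12cos 2x
D D f = -(1/2)cos x - sin x + 24sin 2x
E_alpha D D f = -(29/26)cos x + (1/13)sin x + (2880/169)cos 2x - (2856/169)sin 2x


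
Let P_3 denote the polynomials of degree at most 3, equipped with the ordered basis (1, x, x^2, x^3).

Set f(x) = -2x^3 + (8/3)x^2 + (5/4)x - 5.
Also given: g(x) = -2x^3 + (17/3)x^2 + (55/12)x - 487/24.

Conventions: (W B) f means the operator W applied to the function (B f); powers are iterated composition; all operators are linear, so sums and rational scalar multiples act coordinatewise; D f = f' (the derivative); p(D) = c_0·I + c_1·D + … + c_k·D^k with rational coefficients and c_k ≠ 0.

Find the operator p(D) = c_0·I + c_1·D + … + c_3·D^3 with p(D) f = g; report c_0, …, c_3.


D^0 f = -2x^3 + (8/3)x^2 + (5/4)x - 5
D^1 f = -6x^2 + (16/3)x + 5/4
D^2 f = -12x + 16/3
D^3 f = -12
matching coefficients of g against c_0 f + c_1 Df + … from the top degree down determines the c_i
solution: c_0 = 1, c_1 = -1/2, c_2 = -1/2, c_3 = 1

c_0 = 1, c_1 = -1/2, c_2 = -1/2, c_3 = 1


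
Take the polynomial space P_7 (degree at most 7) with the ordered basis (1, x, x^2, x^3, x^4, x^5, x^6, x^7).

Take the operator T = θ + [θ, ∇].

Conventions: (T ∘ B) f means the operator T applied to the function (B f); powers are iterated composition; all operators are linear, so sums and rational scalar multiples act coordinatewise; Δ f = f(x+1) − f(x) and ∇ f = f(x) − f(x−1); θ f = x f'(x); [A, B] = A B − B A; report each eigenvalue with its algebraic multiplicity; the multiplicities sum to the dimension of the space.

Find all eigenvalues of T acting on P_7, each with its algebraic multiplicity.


image of 1: 0
image of x: x - 1
image of x^2: 2x^2 - 2x + 2
image of x^3: 3x^3 - 3x^2 + 6x - 3
image of x^4: 4x^4 - 4x^3 + 12x^2 - 12x + 4
image of x^5: 5x^5 - 5x^4 + 20x^3 - 30x^2 + 20x - 5
image of x^6: 6x^6 - 6x^5 + 30x^4 - 60x^3 + 60x^2 - 30x + 6
image of x^7: 7x^7 - 7x^6 + 42x^5 - 105x^4 + 140x^3 - 105x^2 + 42x - 7
the matrix is upper triangular; its diagonal is (0, 1, 2, 3, 4, 5, 6, 7)
for a triangular matrix the eigenvalues are the diagonal entries, with algebraic multiplicity their repetition count

λ = 0 (multiplicity 1), λ = 1 (multiplicity 1), λ = 2 (multiplicity 1), λ = 3 (multiplicity 1), λ = 4 (multiplicity 1), λ = 5 (multiplicity 1), λ = 6 (multiplicity 1), λ = 7 (multiplicity 1)


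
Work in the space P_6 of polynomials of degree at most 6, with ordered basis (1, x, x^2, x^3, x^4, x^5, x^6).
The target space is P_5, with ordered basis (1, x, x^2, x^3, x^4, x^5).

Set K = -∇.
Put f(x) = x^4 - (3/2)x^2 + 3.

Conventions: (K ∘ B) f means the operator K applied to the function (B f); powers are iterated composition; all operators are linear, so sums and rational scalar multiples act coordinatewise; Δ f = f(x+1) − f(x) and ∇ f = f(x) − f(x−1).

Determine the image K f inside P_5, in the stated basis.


g(x) = -4x^3 + 6x^2 - x - 1/2

∇ f = 4x^3 - 6x^2 + x + 1/2
(-∇) f = -4x^3 + 6x^2 - x - 1/2


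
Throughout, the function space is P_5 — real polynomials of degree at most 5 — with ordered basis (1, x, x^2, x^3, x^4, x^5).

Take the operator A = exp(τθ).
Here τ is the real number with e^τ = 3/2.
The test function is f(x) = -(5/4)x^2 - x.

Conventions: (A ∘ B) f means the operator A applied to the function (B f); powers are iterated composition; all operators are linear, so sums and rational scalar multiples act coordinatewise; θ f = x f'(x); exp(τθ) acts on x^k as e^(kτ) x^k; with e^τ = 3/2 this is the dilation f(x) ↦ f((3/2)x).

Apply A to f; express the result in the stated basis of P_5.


exp(τθ) x^k = e^(kτ) x^k; with e^τ = 3/2 this sends x^k to (3/2)^k x^k
x ↦ 3/2 x
x^2 ↦ 9/4 x^2
applying this coordinatewise to f: exp(τθ) f = -(45/16)x^2 - (3/2)x

g(x) = -(45/16)x^2 - (3/2)x


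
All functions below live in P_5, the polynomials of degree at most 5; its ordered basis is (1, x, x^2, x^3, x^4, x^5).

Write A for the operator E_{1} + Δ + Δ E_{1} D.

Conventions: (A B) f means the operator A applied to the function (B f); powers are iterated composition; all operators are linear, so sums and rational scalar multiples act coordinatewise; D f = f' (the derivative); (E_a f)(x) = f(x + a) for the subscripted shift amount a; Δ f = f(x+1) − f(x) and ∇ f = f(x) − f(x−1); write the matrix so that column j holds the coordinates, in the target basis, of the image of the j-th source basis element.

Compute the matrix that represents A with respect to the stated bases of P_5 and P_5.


image of 1: 1
image of x: x + 2
image of x^2: x^2 + 4x + 4
image of x^3: x^3 + 6x^2 + 12x + 11
image of x^4: x^4 + 8x^3 + 24x^2 + 44x + 30
image of x^5: x^5 + 10x^4 + 40x^3 + 110x^2 + 150x + 77
each image's coordinates form column j of the matrix

the matrix is [[1, 2, 4, 11, 30, 77]; [0, 1, 4, 12, 44, 150]; [0, 0, 1, 6, 24, 110]; [0, 0, 0, 1, 8, 40]; [0, 0, 0, 0, 1, 10]; [0, 0, 0, 0, 0, 1]] (rows listed top to bottom)


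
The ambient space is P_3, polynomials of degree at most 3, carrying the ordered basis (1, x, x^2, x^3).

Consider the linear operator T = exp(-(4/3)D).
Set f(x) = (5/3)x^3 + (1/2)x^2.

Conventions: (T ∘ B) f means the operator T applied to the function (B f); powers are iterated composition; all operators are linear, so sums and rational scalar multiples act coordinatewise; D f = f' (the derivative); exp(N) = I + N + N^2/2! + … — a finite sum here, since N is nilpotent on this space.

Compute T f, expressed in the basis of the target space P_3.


order-1 term: -(20/3)x^2 - (4/3)x
order-2 term: (80/9)x + 8/9
order-3 term: -320/81
the series for exp(-(4/3)D) f terminates at order 3
exp(-(4/3)D) f = (5/3)x^3 - (37/6)x^2 + (68/9)x - 248/81

g(x) = (5/3)x^3 - (37/6)x^2 + (68/9)x - 248/81


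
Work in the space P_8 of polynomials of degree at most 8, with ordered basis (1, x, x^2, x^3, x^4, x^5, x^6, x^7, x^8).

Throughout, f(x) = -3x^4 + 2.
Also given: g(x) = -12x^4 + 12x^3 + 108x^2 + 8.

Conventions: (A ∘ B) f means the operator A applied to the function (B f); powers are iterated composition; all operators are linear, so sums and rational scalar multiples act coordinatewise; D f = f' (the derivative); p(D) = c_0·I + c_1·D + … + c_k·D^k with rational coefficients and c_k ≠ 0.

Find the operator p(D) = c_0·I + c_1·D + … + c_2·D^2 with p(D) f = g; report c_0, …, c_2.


D^0 f = -3x^4 + 2
D^1 f = -12x^3
D^2 f = -36x^2
matching coefficients of g against c_0 f + c_1 Df + … from the top degree down determines the c_i
solution: c_0 = 4, c_1 = -1, c_2 = -3

p(D) = 4·I − D − 3·D^2, i.e. c_0 = 4, c_1 = -1, c_2 = -3


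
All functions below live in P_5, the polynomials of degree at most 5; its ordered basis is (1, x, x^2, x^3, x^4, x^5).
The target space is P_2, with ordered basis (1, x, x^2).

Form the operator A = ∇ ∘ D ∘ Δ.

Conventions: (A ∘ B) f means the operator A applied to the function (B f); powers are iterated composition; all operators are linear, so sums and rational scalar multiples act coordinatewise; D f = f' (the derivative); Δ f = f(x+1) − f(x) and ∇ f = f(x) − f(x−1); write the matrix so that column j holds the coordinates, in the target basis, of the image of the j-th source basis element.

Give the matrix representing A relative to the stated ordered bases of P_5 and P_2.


the matrix is [[0, 0, 0, 6, 0, 10]; [0, 0, 0, 0, 24, 0]; [0, 0, 0, 0, 0, 60]] (rows listed top to bottom)

image of 1: 0
image of x: 0
image of x^2: 0
image of x^3: 6
image of x^4: 24x
image of x^5: 60x^2 + 10
each image's coordinates form column j of the matrix


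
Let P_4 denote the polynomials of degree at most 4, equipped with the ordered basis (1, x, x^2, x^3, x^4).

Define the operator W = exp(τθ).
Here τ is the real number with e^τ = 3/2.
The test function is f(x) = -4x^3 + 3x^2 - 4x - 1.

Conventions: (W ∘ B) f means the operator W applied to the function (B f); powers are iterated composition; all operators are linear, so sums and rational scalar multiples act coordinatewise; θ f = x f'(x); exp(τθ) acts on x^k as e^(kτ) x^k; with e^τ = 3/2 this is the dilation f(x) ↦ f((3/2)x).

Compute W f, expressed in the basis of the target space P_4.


the image equals g(x) = -(27/2)x^3 + (27/4)x^2 - 6x - 1

exp(τθ) x^k = e^(kτ) x^k; with e^τ = 3/2 this sends x^k to (3/2)^k x^k
x ↦ 3/2 x
x^2 ↦ 9/4 x^2
x^3 ↦ 27/8 x^3
applying this coordinatewise to f: exp(τθ) f = -(27/2)x^3 + (27/4)x^2 - 6x - 1


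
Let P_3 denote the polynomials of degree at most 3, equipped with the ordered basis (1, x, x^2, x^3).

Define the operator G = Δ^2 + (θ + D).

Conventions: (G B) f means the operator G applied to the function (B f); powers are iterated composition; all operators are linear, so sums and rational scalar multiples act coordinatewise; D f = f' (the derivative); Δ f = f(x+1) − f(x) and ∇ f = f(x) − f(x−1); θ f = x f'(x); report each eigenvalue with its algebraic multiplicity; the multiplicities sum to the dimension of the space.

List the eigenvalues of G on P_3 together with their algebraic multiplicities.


image of 1: 0
image of x: x + 1
image of x^2: 2x^2 + 2x + 2
image of x^3: 3x^3 + 3x^2 + 6x + 6
the matrix is upper triangular; its diagonal is (0, 1, 2, 3)
for a triangular matrix the eigenvalues are the diagonal entries, with algebraic multiplicity their repetition count

λ = 0 (multiplicity 1), λ = 1 (multiplicity 1), λ = 2 (multiplicity 1), λ = 3 (multiplicity 1)


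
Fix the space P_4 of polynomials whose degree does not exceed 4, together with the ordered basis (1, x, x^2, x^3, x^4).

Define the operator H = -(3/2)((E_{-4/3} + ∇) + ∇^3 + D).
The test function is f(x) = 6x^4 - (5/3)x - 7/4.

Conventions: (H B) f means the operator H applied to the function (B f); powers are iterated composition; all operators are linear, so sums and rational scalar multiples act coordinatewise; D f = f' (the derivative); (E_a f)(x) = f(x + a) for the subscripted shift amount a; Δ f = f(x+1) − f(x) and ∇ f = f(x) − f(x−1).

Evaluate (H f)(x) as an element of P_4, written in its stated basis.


E_{-4/3} f = 6x^4 - 32x^3 + 64x^2 - (527/9)x + 2099/108
∇ f = 24x^3 - 36x^2 + 24x - 23/3
(E_{-4/3} + ∇) f = 6x^4 - 8x^3 + 28x^2 - (311/9)x + 1271/108
∇ f = 24x^3 - 36x^2 + 24x - 23/3
∇ ∇ f = 72x^2 - 144x + 84
∇ ∇ ∇ f = 144x - 216
D f = 24x^3 - 5/3
((E_{-4/3} + ∇) + ∇^3 + D) f = 6x^4 + 16x^3 + 28x^2 + (985/9)x - 22237/108
(-(3/2)((E_{-4/3} + ∇) + ∇^3 + D)) f = -9x^4 - 24x^3 - 42x^2 - (985/6)x + 22237/72

the image equals g(x) = -9x^4 - 24x^3 - 42x^2 - (985/6)x + 22237/72


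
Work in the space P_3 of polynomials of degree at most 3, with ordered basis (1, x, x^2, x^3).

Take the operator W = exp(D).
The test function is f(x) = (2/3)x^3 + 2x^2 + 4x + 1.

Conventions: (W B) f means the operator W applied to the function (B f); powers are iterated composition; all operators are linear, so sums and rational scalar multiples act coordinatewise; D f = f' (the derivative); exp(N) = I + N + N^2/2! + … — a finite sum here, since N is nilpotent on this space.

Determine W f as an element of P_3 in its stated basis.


order-1 term: 2x^2 + 4x + 4
order-2 term: 2x + 2
order-3 term: 2/3
the series for exp(D) f terminates at order 3
exp(D) f = (2/3)x^3 + 4x^2 + 10x + 23/3

g(x) = (2/3)x^3 + 4x^2 + 10x + 23/3


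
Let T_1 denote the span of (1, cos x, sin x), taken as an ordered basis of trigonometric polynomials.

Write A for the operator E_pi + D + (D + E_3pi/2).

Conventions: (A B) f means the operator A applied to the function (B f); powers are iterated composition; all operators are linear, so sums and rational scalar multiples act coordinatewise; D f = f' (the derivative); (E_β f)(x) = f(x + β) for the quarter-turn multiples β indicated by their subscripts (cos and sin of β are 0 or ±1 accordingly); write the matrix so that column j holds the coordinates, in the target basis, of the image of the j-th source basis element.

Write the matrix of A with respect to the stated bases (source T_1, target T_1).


the matrix is [[2, 0, 0]; [0, -1, 1]; [0, -1, -1]] (rows listed top to bottom)

image of 1: 2
image of cos x: -cos x - sin x
image of sin x: cos x - sin x
each image's coordinates form column j of the matrix


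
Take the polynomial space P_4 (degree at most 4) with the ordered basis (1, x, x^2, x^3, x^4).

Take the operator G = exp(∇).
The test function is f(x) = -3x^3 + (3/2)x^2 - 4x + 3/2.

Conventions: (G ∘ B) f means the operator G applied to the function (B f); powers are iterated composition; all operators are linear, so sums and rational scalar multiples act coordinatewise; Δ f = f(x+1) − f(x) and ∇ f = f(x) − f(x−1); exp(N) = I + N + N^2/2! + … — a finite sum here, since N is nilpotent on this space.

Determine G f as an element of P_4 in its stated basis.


the image equals g(x) = -3x^3 - (15/2)x^2 - x + 1/2

order-1 term: -9x^2 + 12x - 17/2
order-2 term: -9x + 21/2
order-3 term: -3
the series for exp(∇) f terminates at order 3
exp(∇) f = -3x^3 - (15/2)x^2 - x + 1/2


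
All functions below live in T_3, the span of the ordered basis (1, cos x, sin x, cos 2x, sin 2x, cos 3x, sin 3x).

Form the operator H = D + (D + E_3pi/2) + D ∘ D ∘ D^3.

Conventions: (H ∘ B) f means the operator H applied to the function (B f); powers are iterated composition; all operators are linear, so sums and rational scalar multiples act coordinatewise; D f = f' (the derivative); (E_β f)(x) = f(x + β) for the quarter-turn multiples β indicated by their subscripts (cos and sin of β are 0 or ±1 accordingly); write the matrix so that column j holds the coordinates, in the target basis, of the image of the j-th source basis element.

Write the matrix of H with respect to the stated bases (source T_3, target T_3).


image of 1: 1
image of cos x: -2sin x
image of sin x: 2cos x
image of cos 2x: -cos 2x - 36sin 2x
image of sin 2x: 36cos 2x - sin 2x
image of cos 3x: -250sin 3x
image of sin 3x: 250cos 3x
each image's coordinates form column j of the matrix

the matrix is [[1, 0, 0, 0, 0, 0, 0]; [0, 0, 2, 0, 0, 0, 0]; [0, -2, 0, 0, 0, 0, 0]; [0, 0, 0, -1, 36, 0, 0]; [0, 0, 0, -36, -1, 0, 0]; [0, 0, 0, 0, 0, 0, 250]; [0, 0, 0, 0, 0, -250, 0]] (rows listed top to bottom)


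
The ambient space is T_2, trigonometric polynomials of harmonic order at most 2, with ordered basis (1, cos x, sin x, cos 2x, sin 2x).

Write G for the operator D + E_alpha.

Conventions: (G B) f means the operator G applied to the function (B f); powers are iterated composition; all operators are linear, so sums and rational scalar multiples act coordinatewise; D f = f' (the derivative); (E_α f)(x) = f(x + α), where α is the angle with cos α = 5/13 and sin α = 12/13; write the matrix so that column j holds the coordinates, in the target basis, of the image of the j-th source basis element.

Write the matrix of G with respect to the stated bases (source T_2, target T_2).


the matrix is [[1, 0, 0, 0, 0]; [0, 5/13, 25/13, 0, 0]; [0, -25/13, 5/13, 0, 0]; [0, 0, 0, -119/169, 458/169]; [0, 0, 0, -458/169, -119/169]] (rows listed top to bottom)

image of 1: 1
image of cos x: (5/13)cos x - (25/13)sin x
image of sin x: (25/13)cos x + (5/13)sin x
image of cos 2x: -(119/169)cos 2x - (458/169)sin 2x
image of sin 2x: (458/169)cos 2x - (119/169)sin 2x
each image's coordinates form column j of the matrix


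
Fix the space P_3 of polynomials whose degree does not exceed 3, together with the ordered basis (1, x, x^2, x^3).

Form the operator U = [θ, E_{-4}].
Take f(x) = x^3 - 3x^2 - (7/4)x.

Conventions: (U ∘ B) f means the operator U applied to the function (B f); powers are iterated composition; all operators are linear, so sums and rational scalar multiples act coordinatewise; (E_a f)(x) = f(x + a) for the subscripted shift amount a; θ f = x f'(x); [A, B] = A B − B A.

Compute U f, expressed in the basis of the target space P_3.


E_{-4} f = x^3 - 15x^2 + (281/4)x - 105
θ E_{-4} f = 3x^3 - 30x^2 + (281/4)x
θ f = 3x^3 - 6x^2 - (7/4)x
E_{-4} θ f = 3x^3 - 42x^2 + (761/4)x - 281
[θ, E_{-4}] f = 12x^2 - 120x + 281

g(x) = 12x^2 - 120x + 281


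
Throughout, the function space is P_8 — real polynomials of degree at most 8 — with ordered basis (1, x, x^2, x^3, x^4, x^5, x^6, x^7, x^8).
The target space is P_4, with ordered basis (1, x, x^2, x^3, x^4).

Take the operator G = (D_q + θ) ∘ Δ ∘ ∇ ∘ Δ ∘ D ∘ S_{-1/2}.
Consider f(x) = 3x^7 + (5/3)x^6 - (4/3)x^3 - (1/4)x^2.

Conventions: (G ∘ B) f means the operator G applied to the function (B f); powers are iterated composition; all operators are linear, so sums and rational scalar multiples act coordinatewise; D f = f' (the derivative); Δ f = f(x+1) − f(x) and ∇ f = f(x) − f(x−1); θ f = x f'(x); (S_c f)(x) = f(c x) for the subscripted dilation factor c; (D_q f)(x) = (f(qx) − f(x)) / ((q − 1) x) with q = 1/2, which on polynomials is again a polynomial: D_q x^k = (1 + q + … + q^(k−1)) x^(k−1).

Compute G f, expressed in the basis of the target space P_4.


S_{-1/2} f = -(3/128)x^7 + (5/192)x^6 + (1/6)x^3 - (1/16)x^2
D S_{-1/2} f = -(21/128)x^6 + (5/32)x^5 + (1/2)x^2 - (1/8)x
Δ (D ∘ S_{-1/2}) f = -(63/64)x^5 - (215/128)x^4 - (55/32)x^3 - (115/128)x^2 + (51/64)x + 47/128
∇ Δ (D ∘ S_{-1/2}) f = -(315/64)x^4 + (25/8)x^3 - (315/64)x^2 + (25/16)x + 43/64
Δ ∇ Δ (D ∘ S_{-1/2}) f = -(315/16)x^3 - (645/32)x^2 - (645/32)x - 165/32
D_q (Δ ∘ ∇ ∘ Δ) (D ∘ S_{-1/2}) f = -(2205/64)x^2 - (1935/64)x - 645/32
θ (Δ ∘ ∇ ∘ Δ) (D ∘ S_{-1/2}) f = -(945/16)x^3 - (645/16)x^2 - (645/32)x
(D_q + θ) (Δ ∘ ∇ ∘ Δ) (D ∘ S_{-1/2}) f = -(945/16)x^3 - (4785/64)x^2 - (3225/64)x - 645/32

the image equals g(x) = -(945/16)x^3 - (4785/64)x^2 - (3225/64)x - 645/32


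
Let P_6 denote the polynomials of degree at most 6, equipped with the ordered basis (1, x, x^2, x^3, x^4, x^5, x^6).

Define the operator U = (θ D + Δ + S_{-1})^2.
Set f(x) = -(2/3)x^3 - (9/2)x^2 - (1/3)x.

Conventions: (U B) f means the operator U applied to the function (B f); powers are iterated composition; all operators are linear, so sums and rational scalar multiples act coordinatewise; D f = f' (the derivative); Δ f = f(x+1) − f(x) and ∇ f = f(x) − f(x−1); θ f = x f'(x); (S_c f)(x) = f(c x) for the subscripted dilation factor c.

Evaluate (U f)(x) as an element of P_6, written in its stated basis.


g(x) = -(2/3)x^3 - (9/2)x^2 - (61/3)x - 35

D f = -2x^2 - 9x - 1/3
θ D f = -4x^2 - 9x
Δ f = -2x^2 - 11x - 11/2
S_{-1} f = (2/3)x^3 - (9/2)x^2 + (1/3)x
(θ D + Δ + S_{-1}) f = (2/3)x^3 - (21/2)x^2 - (59/3)x - 11/2
D (θ D + Δ + S_{-1}) f = 2x^2 - 21x - 59/3
θ D (θ D + Δ + S_{-1}) f = 4x^2 - 21x
Δ (θ D + Δ + S_{-1}) f = 2x^2 - 19x - 59/2
S_{-1} (θ D + Δ + S_{-1}) f = -(2/3)x^3 - (21/2)x^2 + (59/3)x - 11/2
(θ D + Δ + S_{-1}) (θ D + Δ + S_{-1}) f = -(2/3)x^3 - (9/2)x^2 - (61/3)x - 35


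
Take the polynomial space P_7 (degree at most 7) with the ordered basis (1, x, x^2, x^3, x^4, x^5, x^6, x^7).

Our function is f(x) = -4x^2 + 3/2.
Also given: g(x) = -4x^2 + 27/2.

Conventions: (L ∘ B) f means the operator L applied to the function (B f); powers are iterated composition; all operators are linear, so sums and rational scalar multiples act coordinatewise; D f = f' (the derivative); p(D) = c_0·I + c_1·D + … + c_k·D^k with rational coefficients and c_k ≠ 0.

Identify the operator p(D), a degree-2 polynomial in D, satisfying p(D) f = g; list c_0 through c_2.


D^0 f = -4x^2 + 3/2
D^1 f = -8x
D^2 f = -8
matching coefficients of g against c_0 f + c_1 Df + … from the top degree down determines the c_i
solution: c_0 = 1, c_1 = 0, c_2 = -3/2

c_0 = 1, c_1 = 0, c_2 = -3/2


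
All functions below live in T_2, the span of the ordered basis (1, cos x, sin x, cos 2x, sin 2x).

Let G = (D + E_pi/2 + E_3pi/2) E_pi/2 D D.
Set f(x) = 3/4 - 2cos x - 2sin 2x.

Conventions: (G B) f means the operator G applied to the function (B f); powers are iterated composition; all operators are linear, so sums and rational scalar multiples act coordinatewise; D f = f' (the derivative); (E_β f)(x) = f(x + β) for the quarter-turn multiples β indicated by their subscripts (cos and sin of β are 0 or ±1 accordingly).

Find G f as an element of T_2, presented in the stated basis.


D f = 2sin x - 4cos 2x
D D f = 2cos x + 8sin 2x
E_pi/2 D D f = -2sin x - 8sin 2x
D (E_pi/2 D) D f = -2cos x - 16cos 2x
E_pi/2 (E_pi/2 D) D f = -2cos x + 8sin 2x
E_3pi/2 (E_pi/2 D) D f = 2cos x + 8sin 2x
(D + E_pi/2 + E_3pi/2) (E_pi/2 D) D f = -2cos x - 16cos 2x + 16sin 2x

the image equals g(x) = -2cos x - 16cos 2x + 16sin 2x


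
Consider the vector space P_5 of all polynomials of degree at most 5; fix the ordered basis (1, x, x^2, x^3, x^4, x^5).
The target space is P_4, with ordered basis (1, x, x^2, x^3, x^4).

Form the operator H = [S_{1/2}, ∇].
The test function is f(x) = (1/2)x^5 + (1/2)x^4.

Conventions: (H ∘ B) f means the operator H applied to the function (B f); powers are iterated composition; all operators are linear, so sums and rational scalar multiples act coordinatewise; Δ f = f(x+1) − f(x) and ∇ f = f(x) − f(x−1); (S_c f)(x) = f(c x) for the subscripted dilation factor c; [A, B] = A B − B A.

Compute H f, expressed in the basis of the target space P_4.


∇ f = (5/2)x^4 - 3x^3 + 2x^2 - (1/2)x
S_{1/2} ∇ f = (5/32)x^4 - (3/8)x^3 + (1/2)x^2 - (1/4)x
S_{1/2} f = (1/64)x^5 + (1/32)x^4
∇ S_{1/2} f = (5/64)x^4 - (1/32)x^3 - (1/32)x^2 + (3/64)x - 1/64
[S_{1/2}, ∇] f = (5/64)x^4 - (11/32)x^3 + (17/32)x^2 - (19/64)x + 1/64

the result is g(x) = (5/64)x^4 - (11/32)x^3 + (17/32)x^2 - (19/64)x + 1/64


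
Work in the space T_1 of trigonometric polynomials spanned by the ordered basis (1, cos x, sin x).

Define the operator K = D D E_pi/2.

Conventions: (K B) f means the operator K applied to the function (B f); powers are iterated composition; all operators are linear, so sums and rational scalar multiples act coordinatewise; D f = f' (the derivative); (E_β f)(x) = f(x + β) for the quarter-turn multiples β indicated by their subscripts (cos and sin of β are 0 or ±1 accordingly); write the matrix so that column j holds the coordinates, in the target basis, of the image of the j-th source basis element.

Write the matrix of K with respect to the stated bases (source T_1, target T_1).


the matrix is [[0, 0, 0]; [0, 0, -1]; [0, 1, 0]] (rows listed top to bottom)

image of 1: 0
image of cos x: sin x
image of sin x: -cos x
each image's coordinates form column j of the matrix


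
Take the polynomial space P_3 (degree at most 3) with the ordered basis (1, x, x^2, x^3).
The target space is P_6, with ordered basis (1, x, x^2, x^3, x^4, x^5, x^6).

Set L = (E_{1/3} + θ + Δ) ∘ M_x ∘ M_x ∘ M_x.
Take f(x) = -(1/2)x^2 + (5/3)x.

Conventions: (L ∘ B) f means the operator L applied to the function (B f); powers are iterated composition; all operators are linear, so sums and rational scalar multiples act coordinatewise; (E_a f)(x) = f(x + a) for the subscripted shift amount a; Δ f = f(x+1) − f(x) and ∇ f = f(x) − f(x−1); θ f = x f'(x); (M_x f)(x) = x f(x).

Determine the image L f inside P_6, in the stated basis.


g(x) = -3x^5 + 5x^4 + (10/3)x^3 + (160/27)x^2 + (355/81)x + 32/27

M_x f = -(1/2)x^3 + (5/3)x^2
M_x M_x f = -(1/2)x^4 + (5/3)x^3
M_x (M_x ∘ M_x) f = -(1/2)x^5 + (5/3)x^4
E_{1/3} M_x (M_x ∘ M_x) f = -(1/2)x^5 + (5/6)x^4 + (5/3)x^3 + (25/27)x^2 + (35/162)x + 1/54
θ M_x (M_x ∘ M_x) f = -(5/2)x^5 + (20/3)x^4
Δ M_x (M_x ∘ M_x) f = -(5/2)x^4 + (5/3)x^3 + 5x^2 + (25/6)x + 7/6
(E_{1/3} + θ + Δ) M_x (M_x ∘ M_x) f = -3x^5 + 5x^4 + (10/3)x^3 + (160/27)x^2 + (355/81)x + 32/27


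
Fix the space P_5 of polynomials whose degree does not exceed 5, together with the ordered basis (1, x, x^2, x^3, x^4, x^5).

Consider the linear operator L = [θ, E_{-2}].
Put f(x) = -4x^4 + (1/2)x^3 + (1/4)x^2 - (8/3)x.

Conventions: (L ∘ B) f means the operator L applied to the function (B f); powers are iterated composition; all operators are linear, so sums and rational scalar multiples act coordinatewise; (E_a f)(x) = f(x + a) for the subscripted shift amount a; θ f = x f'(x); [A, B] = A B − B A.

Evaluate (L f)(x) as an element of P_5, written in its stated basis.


E_{-2} f = -4x^4 + (65/2)x^3 - (395/4)x^2 + (391/3)x - 185/3
θ E_{-2} f = -16x^4 + (195/2)x^3 - (395/2)x^2 + (391/3)x
θ f = -16x^4 + (3/2)x^3 + (1/2)x^2 - (8/3)x
E_{-2} θ f = -16x^4 + (259/2)x^3 - (785/2)x^2 + (1576/3)x - 782/3
[θ, E_{-2}] f = -32x^3 + 195x^2 - 395x + 782/3

g(x) = -32x^3 + 195x^2 - 395x + 782/3


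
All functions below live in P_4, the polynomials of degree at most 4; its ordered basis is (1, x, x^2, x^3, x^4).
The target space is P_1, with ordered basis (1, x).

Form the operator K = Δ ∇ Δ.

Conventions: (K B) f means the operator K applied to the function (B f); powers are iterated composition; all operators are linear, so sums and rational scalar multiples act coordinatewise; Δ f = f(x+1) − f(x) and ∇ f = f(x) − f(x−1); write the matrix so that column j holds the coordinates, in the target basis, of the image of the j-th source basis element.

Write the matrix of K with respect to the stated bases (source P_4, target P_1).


image of 1: 0
image of x: 0
image of x^2: 0
image of x^3: 6
image of x^4: 24x + 12
each image's coordinates form column j of the matrix

the matrix is [[0, 0, 0, 6, 12]; [0, 0, 0, 0, 24]] (rows listed top to bottom)


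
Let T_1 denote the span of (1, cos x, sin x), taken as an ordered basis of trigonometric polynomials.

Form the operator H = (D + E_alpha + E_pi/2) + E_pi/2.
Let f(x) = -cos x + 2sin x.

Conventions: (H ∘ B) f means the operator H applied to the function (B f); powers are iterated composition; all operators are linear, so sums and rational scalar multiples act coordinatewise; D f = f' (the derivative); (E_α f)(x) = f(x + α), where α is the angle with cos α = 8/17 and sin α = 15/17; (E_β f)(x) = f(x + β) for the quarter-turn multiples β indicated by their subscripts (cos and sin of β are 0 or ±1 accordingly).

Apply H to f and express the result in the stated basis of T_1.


the image equals g(x) = (124/17)cos x + (82/17)sin x

D f = 2cos x + sin x
E_alpha f = (22/17)cos x + (31/17)sin x
E_pi/2 f = 2cos x + sin x
(D + E_alpha + E_pi/2) f = (90/17)cos x + (65/17)sin x
E_pi/2 f = 2cos x + sin x
((D + E_alpha + E_pi/2) + E_pi/2) f = (124/17)cos x + (82/17)sin x


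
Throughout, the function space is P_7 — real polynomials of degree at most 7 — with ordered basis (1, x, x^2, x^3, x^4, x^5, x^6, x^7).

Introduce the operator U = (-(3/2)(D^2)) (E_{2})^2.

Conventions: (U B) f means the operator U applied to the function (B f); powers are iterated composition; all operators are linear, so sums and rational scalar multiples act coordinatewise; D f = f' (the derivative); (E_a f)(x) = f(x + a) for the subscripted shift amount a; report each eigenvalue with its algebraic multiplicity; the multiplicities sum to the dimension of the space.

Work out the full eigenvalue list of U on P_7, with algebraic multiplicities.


λ = 0 (multiplicity 8)

image of 1: 0
image of x: 0
image of x^2: -3
image of x^3: -9x - 36
image of x^4: -18x^2 - 144x - 288
image of x^5: -30x^3 - 360x^2 - 1440x - 1920
image of x^6: -45x^4 - 720x^3 - 4320x^2 - 11520x - 11520
image of x^7: -63x^5 - 1260x^4 - 10080x^3 - 40320x^2 - 80640x - 64512
the matrix is upper triangular; its diagonal is (0, 0, 0, 0, 0, 0, 0, 0)
for a triangular matrix the eigenvalues are the diagonal entries, with algebraic multiplicity their repetition count


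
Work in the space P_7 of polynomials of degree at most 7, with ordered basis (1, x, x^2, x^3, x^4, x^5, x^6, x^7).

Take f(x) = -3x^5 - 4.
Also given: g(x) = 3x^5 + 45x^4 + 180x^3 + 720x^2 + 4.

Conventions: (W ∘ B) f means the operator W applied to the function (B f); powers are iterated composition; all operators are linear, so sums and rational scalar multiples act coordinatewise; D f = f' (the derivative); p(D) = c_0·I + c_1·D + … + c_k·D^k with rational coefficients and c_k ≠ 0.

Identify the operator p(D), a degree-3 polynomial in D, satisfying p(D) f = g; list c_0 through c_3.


p(D) = -I − 3·D − 3·D^2 − 4·D^3, i.e. c_0 = -1, c_1 = -3, c_2 = -3, c_3 = -4

D^0 f = -3x^5 - 4
D^1 f = -15x^4
D^2 f = -60x^3
D^3 f = -180x^2
matching coefficients of g against c_0 f + c_1 Df + … from the top degree down determines the c_i
solution: c_0 = -1, c_1 = -3, c_2 = -3, c_3 = -4


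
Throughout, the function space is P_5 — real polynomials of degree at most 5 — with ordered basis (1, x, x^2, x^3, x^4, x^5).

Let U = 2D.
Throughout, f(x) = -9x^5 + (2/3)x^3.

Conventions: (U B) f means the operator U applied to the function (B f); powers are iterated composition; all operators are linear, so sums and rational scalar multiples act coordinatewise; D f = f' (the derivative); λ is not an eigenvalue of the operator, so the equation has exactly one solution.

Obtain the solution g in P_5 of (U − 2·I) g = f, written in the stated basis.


the image equals g(x) = (9/2)x^5 + (45/2)x^4 + (269/3)x^3 + 269x^2 + 538x + 538

write g with unknown coordinates in the stated basis and equate coefficients in (U − 2·I) g = f
solving from the highest basis element down gives g = (9/2)x^5 + (45/2)x^4 + (269/3)x^3 + 269x^2 + 538x + 538
check: U g = 45x^4 + 180x^3 + 538x^2 + 1076x + 1076
so U g − 2·g = -9x^5 + (2/3)x^3 = f ✓


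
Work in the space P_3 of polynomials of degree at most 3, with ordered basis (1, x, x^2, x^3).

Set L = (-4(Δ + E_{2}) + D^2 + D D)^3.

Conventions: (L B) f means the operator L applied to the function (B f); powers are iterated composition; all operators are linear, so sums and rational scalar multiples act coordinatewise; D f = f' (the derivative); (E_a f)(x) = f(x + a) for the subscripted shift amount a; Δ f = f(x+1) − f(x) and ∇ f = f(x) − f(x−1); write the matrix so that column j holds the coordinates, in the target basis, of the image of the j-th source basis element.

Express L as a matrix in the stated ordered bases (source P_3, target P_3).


the matrix is [[-64, -576, -4224, -25920]; [0, -64, -1152, -12672]; [0, 0, -64, -1728]; [0, 0, 0, -64]] (rows listed top to bottom)

image of 1: -64
image of x: -64x - 576
image of x^2: -64x^2 - 1152x - 4224
image of x^3: -64x^3 - 1728x^2 - 12672x - 25920
each image's coordinates form column j of the matrix


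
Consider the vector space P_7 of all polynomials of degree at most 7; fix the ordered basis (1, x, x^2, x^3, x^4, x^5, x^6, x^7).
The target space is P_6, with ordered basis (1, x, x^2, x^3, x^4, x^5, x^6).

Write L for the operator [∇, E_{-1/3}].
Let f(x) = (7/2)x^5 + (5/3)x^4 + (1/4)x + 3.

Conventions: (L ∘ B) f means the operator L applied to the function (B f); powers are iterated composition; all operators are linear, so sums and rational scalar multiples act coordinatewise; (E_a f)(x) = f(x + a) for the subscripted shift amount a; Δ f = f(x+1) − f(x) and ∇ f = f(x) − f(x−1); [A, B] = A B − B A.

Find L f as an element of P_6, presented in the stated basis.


E_{-1/3} f = (7/2)x^5 - (25/6)x^4 + (5/3)x^3 - (5/27)x^2 + (71/324)x + 947/324
∇ E_{-1/3} f = (35/2)x^4 - (155/3)x^3 + 65x^2 - (2135/54)x + 3155/324
∇ f = (35/2)x^4 - (85/3)x^3 + 25x^2 - (65/6)x + 25/12
E_{-1/3} ∇ f = (35/2)x^4 - (155/3)x^3 + 65x^2 - (2135/54)x + 3155/324
[∇, E_{-1/3}] f = 0

the result is g(x) = 0


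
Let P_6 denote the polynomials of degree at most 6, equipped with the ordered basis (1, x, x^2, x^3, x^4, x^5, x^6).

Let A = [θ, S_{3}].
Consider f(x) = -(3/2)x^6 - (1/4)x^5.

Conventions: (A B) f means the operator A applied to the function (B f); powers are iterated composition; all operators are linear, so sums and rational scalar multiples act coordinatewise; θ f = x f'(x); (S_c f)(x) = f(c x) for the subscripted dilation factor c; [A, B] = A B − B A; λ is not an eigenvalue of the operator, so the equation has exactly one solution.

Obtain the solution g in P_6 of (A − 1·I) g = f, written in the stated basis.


the image equals g(x) = (3/2)x^6 + (1/4)x^5

write g with unknown coordinates in the stated basis and equate coefficients in (A − 1·I) g = f
solving from the highest basis element down gives g = (3/2)x^6 + (1/4)x^5
check: A g = 0
so A g − 1·g = -(3/2)x^6 - (1/4)x^5 = f ✓


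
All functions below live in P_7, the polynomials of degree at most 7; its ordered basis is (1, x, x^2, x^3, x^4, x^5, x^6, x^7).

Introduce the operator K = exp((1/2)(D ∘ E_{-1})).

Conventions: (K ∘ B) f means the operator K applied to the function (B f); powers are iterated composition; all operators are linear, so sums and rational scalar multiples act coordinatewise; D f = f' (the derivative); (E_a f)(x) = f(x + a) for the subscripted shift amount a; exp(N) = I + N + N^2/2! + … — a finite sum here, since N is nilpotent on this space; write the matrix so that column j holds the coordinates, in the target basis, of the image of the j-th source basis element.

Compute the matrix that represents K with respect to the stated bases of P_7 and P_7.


the matrix is [[1, 1/2, -3/4, 1/8, 41/16, -239/32, 229/64, 8401/128]; [0, 1, 1, -9/4, 1/2, 205/16, -717/16, 1603/64]; [0, 0, 1, 3/2, -9/2, 5/4, 615/16, -5019/32]; [0, 0, 0, 1, 2, -15/2, 5/2, 1435/16]; [0, 0, 0, 0, 1, 5/2, -45/4, 35/8]; [0, 0, 0, 0, 0, 1, 3, -63/4]; [0, 0, 0, 0, 0, 0, 1, 7/2]; [0, 0, 0, 0, 0, 0, 0, 1]] (rows listed top to bottom)

image of 1: 1
image of x: x + 1/2
image of x^2: x^2 + x - 3/4
image of x^3: x^3 + (3/2)x^2 - (9/4)x + 1/8
image of x^4: x^4 + 2x^3 - (9/2)x^2 + (1/2)x + 41/16
image of x^5: x^5 + (5/2)x^4 - (15/2)x^3 + (5/4)x^2 + (205/16)x - 239/32
image of x^6: x^6 + 3x^5 - (45/4)x^4 + (5/2)x^3 + (615/16)x^2 - (717/16)x + 229/64
image of x^7: x^7 + (7/2)x^6 - (63/4)x^5 + (35/8)x^4 + (1435/16)x^3 - (5019/32)x^2 + (1603/64)x + 8401/128
each image's coordinates form column j of the matrix


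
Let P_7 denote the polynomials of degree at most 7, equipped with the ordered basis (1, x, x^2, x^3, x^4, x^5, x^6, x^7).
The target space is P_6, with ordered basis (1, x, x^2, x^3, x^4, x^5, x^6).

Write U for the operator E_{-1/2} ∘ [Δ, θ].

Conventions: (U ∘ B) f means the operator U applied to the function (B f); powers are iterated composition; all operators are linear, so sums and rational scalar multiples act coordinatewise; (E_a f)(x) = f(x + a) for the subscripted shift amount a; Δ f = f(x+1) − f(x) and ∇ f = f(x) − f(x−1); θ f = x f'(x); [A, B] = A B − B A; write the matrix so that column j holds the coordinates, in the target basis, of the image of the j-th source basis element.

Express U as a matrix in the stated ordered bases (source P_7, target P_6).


image of 1: 0
image of x: 1
image of x^2: 2x + 1
image of x^3: 3x^2 + 3x + 3/4
image of x^4: 4x^3 + 6x^2 + 3x + 1/2
image of x^5: 5x^4 + 10x^3 + (15/2)x^2 + (5/2)x + 5/16
image of x^6: 6x^5 + 15x^4 + 15x^3 + (15/2)x^2 + (15/8)x + 3/16
image of x^7: 7x^6 + 21x^5 + (105/4)x^4 + (35/2)x^3 + (105/16)x^2 + (21/16)x + 7/64
each image's coordinates form column j of the matrix

the matrix is [[0, 1, 1, 3/4, 1/2, 5/16, 3/16, 7/64]; [0, 0, 2, 3, 3, 5/2, 15/8, 21/16]; [0, 0, 0, 3, 6, 15/2, 15/2, 105/16]; [0, 0, 0, 0, 4, 10, 15, 35/2]; [0, 0, 0, 0, 0, 5, 15, 105/4]; [0, 0, 0, 0, 0, 0, 6, 21]; [0, 0, 0, 0, 0, 0, 0, 7]] (rows listed top to bottom)


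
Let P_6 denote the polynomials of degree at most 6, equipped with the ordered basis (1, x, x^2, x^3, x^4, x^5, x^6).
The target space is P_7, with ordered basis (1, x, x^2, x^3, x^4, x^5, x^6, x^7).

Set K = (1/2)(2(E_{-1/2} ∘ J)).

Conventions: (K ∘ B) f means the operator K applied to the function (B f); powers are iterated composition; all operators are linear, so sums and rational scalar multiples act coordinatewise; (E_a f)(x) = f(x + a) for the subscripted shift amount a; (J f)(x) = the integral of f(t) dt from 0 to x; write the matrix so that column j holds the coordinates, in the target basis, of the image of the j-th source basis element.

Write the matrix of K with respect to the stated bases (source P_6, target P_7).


the matrix is [[-1/2, 1/8, -1/24, 1/64, -1/160, 1/384, -1/896]; [1, -1/2, 1/4, -1/8, 1/16, -1/32, 1/64]; [0, 1/2, -1/2, 3/8, -1/4, 5/32, -3/32]; [0, 0, 1/3, -1/2, 1/2, -5/12, 5/16]; [0, 0, 0, 1/4, -1/2, 5/8, -5/8]; [0, 0, 0, 0, 1/5, -1/2, 3/4]; [0, 0, 0, 0, 0, 1/6, -1/2]; [0, 0, 0, 0, 0, 0, 1/7]] (rows listed top to bottom)

image of 1: x - 1/2
image of x: (1/2)x^2 - (1/2)x + 1/8
image of x^2: (1/3)x^3 - (1/2)x^2 + (1/4)x - 1/24
image of x^3: (1/4)x^4 - (1/2)x^3 + (3/8)x^2 - (1/8)x + 1/64
image of x^4: (1/5)x^5 - (1/2)x^4 + (1/2)x^3 - (1/4)x^2 + (1/16)x - 1/160
image of x^5: (1/6)x^6 - (1/2)x^5 + (5/8)x^4 - (5/12)x^3 + (5/32)x^2 - (1/32)x + 1/384
image of x^6: (1/7)x^7 - (1/2)x^6 + (3/4)x^5 - (5/8)x^4 + (5/16)x^3 - (3/32)x^2 + (1/64)x - 1/896
each image's coordinates form column j of the matrix


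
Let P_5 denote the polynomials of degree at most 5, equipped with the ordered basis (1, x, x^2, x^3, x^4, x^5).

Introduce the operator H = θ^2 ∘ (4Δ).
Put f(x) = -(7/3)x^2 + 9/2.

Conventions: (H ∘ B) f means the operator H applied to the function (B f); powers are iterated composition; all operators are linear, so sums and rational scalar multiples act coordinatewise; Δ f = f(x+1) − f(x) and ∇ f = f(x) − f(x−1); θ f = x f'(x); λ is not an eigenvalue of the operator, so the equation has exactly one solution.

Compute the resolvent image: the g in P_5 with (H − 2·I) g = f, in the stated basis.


write g with unknown coordinates in the stated basis and equate coefficients in (H − 2·I) g = f
solving from the highest basis element down gives g = (7/6)x^2 + (14/3)x - 9/4
check: H g = (28/3)x
so H g − 2·g = -(7/3)x^2 + 9/2 = f ✓

g(x) = (7/6)x^2 + (14/3)x - 9/4


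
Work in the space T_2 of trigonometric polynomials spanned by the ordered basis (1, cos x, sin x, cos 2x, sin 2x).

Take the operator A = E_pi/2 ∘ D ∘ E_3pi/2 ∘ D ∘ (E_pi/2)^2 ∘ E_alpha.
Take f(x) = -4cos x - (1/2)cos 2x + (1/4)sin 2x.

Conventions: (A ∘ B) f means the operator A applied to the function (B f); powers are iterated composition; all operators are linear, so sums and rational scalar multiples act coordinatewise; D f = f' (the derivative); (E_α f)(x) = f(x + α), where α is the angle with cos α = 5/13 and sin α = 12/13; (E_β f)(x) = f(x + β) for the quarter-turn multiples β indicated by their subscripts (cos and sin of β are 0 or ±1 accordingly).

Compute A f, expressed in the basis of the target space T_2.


E_alpha f = -(20/13)cos x + (48/13)sin x + (179/338)cos 2x + (121/676)sin 2x
E_pi/2 E_alpha f = (48/13)cos x + (20/13)sin x - (179/338)cos 2x - (121/676)sin 2x
E_pi/2 E_pi/2 E_alpha f = (20/13)cos x - (48/13)sin x + (179/338)cos 2x + (121/676)sin 2x
D (E_pi/2)^2 E_alpha f = -(48/13)cos x - (20/13)sin x + (121/338)cos 2x - (179/169)sin 2x
E_3pi/2 D (E_pi/2)^2 E_alpha f = (20/13)cos x - (48/13)sin x - (121/338)cos 2x + (179/169)sin 2x
D (E_3pi/2 ∘ D ∘ (E_pi/2)^2) E_alpha f = -(48/13)cos x - (20/13)sin x + (358/169)cos 2x + (121/169)sin 2x
E_pi/2 D (E_3pi/2 ∘ D ∘ (E_pi/2)^2) E_alpha f = -(20/13)cos x + (48/13)sin x - (358/169)cos 2x - (121/169)sin 2x

g(x) = -(20/13)cos x + (48/13)sin x - (358/169)cos 2x - (121/169)sin 2x
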